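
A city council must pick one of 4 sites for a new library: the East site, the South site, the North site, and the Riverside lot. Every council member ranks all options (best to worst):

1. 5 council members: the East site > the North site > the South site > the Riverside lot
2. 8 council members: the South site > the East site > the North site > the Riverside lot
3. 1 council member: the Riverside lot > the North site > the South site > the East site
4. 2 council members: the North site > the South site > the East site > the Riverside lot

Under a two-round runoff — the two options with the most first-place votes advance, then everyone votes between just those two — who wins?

Round 1 first-place votes: the East site 5, the South site 8, the North site 2, the Riverside lot 1.
the South site and the East site advance.
Runoff: the South site is preferred to the East site by 11 voters; the East site by 5.
the South site wins the runoff.

the South site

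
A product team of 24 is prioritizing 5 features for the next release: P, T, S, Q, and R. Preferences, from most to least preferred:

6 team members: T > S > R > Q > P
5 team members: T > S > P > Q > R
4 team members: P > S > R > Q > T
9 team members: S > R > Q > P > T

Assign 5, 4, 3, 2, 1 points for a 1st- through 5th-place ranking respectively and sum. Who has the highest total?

S

P: 6·1 + 5·3 + 4·5 + 9·2 = 59
T: 6·5 + 5·5 + 4·1 + 9·1 = 68
S: 6·4 + 5·4 + 4·4 + 9·5 = 105
Q: 6·2 + 5·2 + 4·2 + 9·3 = 57
R: 6·3 + 5·1 + 4·3 + 9·4 = 71
S has the highest Borda score (105).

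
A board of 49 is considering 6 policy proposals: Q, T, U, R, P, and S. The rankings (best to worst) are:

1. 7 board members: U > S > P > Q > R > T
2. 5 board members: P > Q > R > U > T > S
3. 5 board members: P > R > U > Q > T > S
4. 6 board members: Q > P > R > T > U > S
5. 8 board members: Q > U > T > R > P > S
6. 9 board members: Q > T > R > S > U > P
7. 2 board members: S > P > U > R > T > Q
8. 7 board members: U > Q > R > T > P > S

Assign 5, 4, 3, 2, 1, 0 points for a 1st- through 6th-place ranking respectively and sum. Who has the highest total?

Q: 7·2 + 5·4 + 5·2 + 6·5 + 8·5 + 9·5 + 2·0 + 7·4 = 187
T: 7·0 + 5·1 + 5·1 + 6·2 + 8·3 + 9·4 + 2·1 + 7·2 = 98
U: 7·5 + 5·2 + 5·3 + 6·1 + 8·4 + 9·1 + 2·3 + 7·5 = 148
R: 7·1 + 5·3 + 5·4 + 6·3 + 8·2 + 9·3 + 2·2 + 7·3 = 128
P: 7·3 + 5·5 + 5·5 + 6·4 + 8·1 + 9·0 + 2·4 + 7·1 = 118
S: 7·4 + 5·0 + 5·0 + 6·0 + 8·0 + 9·2 + 2·5 + 7·0 = 56
Q has the highest Borda score (187).

Q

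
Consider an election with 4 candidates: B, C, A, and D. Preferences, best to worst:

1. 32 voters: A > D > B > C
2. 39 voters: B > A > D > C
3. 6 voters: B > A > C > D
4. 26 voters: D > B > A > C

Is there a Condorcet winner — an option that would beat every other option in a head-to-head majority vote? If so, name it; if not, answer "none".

none

Checking pairwise contests:
D beats B 58–45.
B beats C 103–0.
B beats A 71–32.
A beats D 77–26.
Every option loses at least one head-to-head, so there is no Condorcet winner.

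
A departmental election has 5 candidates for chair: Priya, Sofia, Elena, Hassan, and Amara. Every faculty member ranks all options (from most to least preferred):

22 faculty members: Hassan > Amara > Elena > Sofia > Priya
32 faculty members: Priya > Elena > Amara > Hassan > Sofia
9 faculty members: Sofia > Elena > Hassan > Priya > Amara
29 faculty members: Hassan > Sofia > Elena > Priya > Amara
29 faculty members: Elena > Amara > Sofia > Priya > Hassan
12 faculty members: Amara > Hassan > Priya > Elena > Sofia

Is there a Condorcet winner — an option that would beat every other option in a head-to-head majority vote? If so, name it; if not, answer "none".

Elena vs Priya: 89–44 for Elena.
Elena vs Sofia: 95–38 for Elena.
Elena vs Hassan: 70–63 for Elena.
Elena vs Amara: 99–34 for Elena.
Elena beats every other option head-to-head.

Elena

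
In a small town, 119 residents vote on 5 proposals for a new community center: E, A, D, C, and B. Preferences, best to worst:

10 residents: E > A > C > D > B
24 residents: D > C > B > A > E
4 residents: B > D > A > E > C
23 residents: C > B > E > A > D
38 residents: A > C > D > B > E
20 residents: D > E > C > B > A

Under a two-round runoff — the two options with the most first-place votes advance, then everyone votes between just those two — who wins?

Round 1 first-place votes: E 10, A 38, D 44, C 23, B 4.
D and A advance.
Runoff: D is preferred to A by 48 voters; A by 71.
A wins the runoff.

A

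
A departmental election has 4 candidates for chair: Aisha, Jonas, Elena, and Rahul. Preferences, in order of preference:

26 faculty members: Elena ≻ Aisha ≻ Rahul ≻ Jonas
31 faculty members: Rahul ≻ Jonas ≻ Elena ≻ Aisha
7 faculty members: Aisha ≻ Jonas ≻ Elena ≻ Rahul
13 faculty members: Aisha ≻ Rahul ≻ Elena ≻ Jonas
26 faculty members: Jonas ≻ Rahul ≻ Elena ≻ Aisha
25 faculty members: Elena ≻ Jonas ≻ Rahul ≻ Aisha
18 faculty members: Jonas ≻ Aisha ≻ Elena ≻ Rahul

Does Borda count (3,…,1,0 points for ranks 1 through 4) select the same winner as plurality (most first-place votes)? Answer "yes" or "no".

no

Borda — scores: Aisha 148, Jonas 258, Elena 248, Rahul 222. Winner: Jonas.
Plurality — first-place votes: Aisha 20, Jonas 44, Elena 51, Rahul 31. Winner: Elena.
The two methods disagree.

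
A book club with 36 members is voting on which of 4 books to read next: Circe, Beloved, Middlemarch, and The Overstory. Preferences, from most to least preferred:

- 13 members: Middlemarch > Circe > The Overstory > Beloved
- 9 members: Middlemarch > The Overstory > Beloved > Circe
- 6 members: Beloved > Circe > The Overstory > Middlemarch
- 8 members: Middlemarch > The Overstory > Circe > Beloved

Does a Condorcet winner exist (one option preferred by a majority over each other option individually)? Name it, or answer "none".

Middlemarch vs Circe: 30–6 for Middlemarch.
Middlemarch vs Beloved: 30–6 for Middlemarch.
Middlemarch vs The Overstory: 30–6 for Middlemarch.
Middlemarch beats every other option head-to-head.

Middlemarch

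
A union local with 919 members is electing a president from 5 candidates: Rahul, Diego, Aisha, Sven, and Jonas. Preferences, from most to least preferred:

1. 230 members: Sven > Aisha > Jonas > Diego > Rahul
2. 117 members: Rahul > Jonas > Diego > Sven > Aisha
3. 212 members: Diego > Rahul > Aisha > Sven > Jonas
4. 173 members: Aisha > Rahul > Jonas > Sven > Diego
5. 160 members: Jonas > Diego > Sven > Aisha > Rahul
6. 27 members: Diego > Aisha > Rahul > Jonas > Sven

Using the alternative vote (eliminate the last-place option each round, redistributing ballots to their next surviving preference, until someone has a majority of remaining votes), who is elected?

Round 1: Rahul 117, Diego 239, Aisha 173, Sven 230, Jonas 160. Eliminate Rahul.
Round 2: Diego 239, Aisha 173, Sven 230, Jonas 277. Eliminate Aisha.
Round 3: Diego 239, Sven 230, Jonas 450. Eliminate Sven.
Round 4: Diego 239, Jonas 680. Jonas has a majority.

Jonas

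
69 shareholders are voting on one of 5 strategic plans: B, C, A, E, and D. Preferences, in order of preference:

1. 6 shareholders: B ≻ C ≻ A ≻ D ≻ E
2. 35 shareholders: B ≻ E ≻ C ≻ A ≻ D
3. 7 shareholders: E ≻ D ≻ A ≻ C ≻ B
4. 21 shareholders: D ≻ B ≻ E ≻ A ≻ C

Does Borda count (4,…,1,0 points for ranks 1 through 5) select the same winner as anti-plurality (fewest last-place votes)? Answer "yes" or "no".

Borda — scores: B 227, C 95, A 82, E 175, D 111. Winner: B.
Anti-plurality — last-place votes: B 7, C 21, A 0, E 6, D 35. Winner: A.
The two methods disagree.

no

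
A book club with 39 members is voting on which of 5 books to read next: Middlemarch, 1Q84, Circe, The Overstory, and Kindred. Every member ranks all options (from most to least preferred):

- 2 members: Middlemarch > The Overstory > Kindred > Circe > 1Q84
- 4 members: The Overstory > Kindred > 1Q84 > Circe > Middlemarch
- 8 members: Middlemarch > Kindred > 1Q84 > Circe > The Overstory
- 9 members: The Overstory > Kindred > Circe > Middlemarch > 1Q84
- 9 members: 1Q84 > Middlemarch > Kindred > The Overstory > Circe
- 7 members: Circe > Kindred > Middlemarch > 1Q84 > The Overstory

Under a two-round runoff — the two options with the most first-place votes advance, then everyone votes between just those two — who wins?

Middlemarch

Round 1 first-place votes: Middlemarch 10, 1Q84 9, Circe 7, The Overstory 13, Kindred 0.
The Overstory and Middlemarch advance.
Runoff: The Overstory is preferred to Middlemarch by 13 voters; Middlemarch by 26.
Middlemarch wins the runoff.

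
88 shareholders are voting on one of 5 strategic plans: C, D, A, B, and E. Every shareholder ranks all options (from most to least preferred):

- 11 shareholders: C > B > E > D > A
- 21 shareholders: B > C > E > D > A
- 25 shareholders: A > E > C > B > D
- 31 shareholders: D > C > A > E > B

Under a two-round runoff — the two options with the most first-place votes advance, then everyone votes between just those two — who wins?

D

Round 1 first-place votes: C 11, D 31, A 25, B 21, E 0.
D and A advance.
Runoff: D is preferred to A by 63 voters; A by 25.
D wins the runoff.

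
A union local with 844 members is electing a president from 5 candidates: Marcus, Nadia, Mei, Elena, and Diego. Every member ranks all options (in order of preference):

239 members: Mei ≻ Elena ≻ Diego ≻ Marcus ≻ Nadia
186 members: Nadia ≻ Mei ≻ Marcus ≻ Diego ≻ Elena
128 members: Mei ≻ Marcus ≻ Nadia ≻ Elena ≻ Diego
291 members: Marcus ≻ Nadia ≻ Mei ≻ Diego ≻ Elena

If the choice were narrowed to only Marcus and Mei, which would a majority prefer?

Voters preferring Marcus to Mei: 291; preferring Mei to Marcus: 553.
Mei wins the head-to-head.

Mei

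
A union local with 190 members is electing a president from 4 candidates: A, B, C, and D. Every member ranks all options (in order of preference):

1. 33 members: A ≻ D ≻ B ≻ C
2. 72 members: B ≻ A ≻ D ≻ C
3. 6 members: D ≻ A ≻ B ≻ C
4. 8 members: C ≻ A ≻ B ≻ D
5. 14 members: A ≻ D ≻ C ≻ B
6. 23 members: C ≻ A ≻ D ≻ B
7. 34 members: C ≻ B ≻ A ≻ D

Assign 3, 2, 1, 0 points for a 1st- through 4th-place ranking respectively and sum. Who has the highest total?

A: 33·3 + 72·2 + 6·2 + 8·2 + 14·3 + 23·2 + 34·1 = 393
B: 33·1 + 72·3 + 6·1 + 8·1 + 14·0 + 23·0 + 34·2 = 331
C: 33·0 + 72·0 + 6·0 + 8·3 + 14·1 + 23·3 + 34·3 = 209
D: 33·2 + 72·1 + 6·3 + 8·0 + 14·2 + 23·1 + 34·0 = 207
A has the highest Borda score (393).

A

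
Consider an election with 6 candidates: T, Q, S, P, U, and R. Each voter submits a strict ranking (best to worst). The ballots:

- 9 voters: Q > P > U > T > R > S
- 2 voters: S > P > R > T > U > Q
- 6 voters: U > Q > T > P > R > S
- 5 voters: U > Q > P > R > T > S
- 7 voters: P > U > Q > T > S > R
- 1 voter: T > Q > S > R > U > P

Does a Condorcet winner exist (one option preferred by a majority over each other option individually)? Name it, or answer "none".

Checking pairwise contests:
Q beats T 27–3.
U beats Q 20–10.
T beats S 28–2.
Q beats P 21–9.
P beats U 18–12.
T beats R 23–7.
Every option loses at least one head-to-head, so there is no Condorcet winner.

none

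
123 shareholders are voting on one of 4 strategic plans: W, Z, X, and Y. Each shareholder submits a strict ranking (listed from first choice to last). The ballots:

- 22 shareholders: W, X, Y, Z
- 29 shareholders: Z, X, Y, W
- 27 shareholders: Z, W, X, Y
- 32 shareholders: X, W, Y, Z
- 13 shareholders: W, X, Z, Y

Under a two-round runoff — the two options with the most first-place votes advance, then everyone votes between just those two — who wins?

Round 1 first-place votes: W 35, Z 56, X 32, Y 0.
Z and W advance.
Runoff: Z is preferred to W by 56 voters; W by 67.
W wins the runoff.

W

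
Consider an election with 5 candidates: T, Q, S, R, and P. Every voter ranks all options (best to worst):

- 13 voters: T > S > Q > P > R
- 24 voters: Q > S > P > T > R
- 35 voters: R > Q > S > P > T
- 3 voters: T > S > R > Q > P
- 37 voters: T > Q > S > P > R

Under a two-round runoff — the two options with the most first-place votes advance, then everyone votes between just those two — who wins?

T

Round 1 first-place votes: T 53, Q 24, S 0, R 35, P 0.
T and R advance.
Runoff: T is preferred to R by 77 voters; R by 35.
T wins the runoff.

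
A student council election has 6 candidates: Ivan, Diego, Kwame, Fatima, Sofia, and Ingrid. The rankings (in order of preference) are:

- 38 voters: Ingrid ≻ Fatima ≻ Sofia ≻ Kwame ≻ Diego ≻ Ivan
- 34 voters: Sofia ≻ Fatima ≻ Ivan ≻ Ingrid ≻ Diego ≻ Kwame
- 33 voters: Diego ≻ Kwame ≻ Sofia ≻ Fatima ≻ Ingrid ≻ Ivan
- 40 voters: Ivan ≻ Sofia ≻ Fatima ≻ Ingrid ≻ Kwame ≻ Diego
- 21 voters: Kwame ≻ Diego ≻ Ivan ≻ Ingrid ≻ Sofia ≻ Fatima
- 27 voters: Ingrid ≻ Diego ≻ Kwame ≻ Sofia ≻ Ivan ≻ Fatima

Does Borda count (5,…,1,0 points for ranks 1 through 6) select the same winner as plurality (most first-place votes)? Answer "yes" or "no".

Borda — scores: Ivan 392, Diego 429, Kwame 434, Fatima 474, Sofia 618, Ingrid 548. Winner: Sofia.
Plurality — first-place votes: Ivan 40, Diego 33, Kwame 21, Fatima 0, Sofia 34, Ingrid 65. Winner: Ingrid.
The two methods disagree.

no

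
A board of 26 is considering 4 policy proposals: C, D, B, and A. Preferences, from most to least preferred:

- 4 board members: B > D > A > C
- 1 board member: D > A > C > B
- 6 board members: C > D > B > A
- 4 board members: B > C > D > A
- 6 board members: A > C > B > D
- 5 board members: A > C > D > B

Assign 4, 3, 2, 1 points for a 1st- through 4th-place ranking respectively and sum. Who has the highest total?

C: 4·1 + 1·2 + 6·4 + 4·3 + 6·3 + 5·3 = 75
D: 4·3 + 1·4 + 6·3 + 4·2 + 6·1 + 5·2 = 58
B: 4·4 + 1·1 + 6·2 + 4·4 + 6·2 + 5·1 = 62
A: 4·2 + 1·3 + 6·1 + 4·1 + 6·4 + 5·4 = 65
C has the highest Borda score (75).

C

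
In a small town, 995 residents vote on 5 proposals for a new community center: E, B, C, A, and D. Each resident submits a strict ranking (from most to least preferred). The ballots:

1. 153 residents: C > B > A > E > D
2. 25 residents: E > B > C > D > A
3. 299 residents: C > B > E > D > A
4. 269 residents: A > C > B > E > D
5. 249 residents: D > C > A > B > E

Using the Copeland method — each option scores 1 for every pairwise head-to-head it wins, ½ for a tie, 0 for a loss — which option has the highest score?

E: beats D; loses to B, C, and A → score 1.
B: beats E and D; loses to C and A → score 2.
C: beats E, B, A, and D → score 4.
A: beats E and B; loses to C and D → score 2.
D: beats A; loses to E, B, and C → score 1.
C has the best pairwise record.

C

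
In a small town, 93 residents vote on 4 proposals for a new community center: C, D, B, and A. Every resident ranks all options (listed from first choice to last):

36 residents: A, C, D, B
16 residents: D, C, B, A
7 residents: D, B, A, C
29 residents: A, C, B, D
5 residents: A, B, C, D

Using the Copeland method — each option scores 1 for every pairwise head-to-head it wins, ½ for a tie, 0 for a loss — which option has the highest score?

C: beats D and B; loses to A → score 2.
D: beats B; loses to C and A → score 1.
B: loses to C, D, and A → score 0.
A: beats C, D, and B → score 3.
A has the best pairwise record.

A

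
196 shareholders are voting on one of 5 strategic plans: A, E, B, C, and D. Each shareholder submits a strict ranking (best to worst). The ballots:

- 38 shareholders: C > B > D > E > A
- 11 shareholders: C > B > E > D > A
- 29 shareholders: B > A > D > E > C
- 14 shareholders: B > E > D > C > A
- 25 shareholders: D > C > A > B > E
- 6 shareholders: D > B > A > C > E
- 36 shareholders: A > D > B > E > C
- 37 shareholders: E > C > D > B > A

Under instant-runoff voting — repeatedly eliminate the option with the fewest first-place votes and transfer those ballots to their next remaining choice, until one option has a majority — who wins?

C

Round 1: A 36, E 37, B 43, C 49, D 31. Eliminate D.
Round 2: A 36, E 37, B 49, C 74. Eliminate A.
Round 3: E 37, B 85, C 74. Eliminate E.
Round 4: B 85, C 111. C has a majority.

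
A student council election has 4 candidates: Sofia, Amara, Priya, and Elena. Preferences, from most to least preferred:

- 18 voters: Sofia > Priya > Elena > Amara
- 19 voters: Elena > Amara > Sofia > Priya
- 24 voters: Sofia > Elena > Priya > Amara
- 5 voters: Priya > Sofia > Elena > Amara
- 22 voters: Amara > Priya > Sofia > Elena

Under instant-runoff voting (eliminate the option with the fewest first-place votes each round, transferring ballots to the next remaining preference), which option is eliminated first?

Priya

Round 1: Sofia 42, Amara 22, Priya 5, Elena 19. Eliminate Priya.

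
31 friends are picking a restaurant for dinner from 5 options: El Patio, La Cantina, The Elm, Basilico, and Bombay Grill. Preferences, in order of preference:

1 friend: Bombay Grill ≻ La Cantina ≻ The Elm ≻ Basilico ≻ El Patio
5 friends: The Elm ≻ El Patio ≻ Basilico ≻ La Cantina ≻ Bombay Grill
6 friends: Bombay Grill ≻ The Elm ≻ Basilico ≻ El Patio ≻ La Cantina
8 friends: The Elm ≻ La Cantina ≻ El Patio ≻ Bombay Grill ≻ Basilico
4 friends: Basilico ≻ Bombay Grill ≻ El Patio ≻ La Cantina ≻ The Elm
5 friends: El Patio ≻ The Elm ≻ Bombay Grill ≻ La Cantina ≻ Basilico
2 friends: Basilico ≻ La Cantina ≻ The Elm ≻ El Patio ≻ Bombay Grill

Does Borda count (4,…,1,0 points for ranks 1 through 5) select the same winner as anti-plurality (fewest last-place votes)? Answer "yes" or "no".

Borda — scores: El Patio 67, La Cantina 47, The Elm 91, Basilico 47, Bombay Grill 58. Winner: The Elm.
Anti-plurality — last-place votes: El Patio 1, La Cantina 6, The Elm 4, Basilico 13, Bombay Grill 7. Winner: El Patio.
The two methods disagree.

no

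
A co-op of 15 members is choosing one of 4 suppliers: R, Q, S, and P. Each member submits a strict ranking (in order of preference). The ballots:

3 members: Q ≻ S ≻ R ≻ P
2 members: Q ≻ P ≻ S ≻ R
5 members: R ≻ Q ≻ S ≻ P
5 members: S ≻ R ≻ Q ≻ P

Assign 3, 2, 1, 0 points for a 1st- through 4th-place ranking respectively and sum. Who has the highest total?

Q

R: 3·1 + 2·0 + 5·3 + 5·2 = 28
Q: 3·3 + 2·3 + 5·2 + 5·1 = 30
S: 3·2 + 2·1 + 5·1 + 5·3 = 28
P: 3·0 + 2·2 + 5·0 + 5·0 = 4
Q has the highest Borda score (30).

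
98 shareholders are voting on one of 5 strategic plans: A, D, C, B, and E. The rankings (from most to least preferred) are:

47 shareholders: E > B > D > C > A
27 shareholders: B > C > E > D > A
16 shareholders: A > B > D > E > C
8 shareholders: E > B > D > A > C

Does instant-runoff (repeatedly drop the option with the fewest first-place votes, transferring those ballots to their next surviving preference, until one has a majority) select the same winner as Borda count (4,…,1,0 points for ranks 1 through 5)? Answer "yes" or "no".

no

Instant-runoff — R1 A 16, D 0, C 0, B 27, E 55 (E winner). Winner: E.
Borda — scores: A 72, D 169, C 128, B 321, E 290. Winner: B.
The two methods disagree.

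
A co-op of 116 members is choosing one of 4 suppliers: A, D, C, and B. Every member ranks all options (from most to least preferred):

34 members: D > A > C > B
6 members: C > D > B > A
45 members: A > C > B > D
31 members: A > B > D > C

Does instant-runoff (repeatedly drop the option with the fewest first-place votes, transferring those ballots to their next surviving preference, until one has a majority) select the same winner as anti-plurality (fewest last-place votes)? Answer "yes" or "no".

yes

Instant-runoff — R1 A 76, D 34, C 6, B 0 (A winner). Winner: A.
Anti-plurality — last-place votes: A 6, D 45, C 31, B 34. Winner: A.
The two methods agree.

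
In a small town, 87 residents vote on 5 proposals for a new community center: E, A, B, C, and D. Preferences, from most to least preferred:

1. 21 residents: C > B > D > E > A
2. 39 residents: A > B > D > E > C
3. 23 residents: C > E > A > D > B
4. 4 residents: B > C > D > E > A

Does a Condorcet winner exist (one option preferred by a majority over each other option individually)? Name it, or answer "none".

C vs E: 48–39 for C.
C vs A: 48–39 for C.
C vs B: 44–43 for C.
C vs D: 48–39 for C.
C beats every other option head-to-head.

C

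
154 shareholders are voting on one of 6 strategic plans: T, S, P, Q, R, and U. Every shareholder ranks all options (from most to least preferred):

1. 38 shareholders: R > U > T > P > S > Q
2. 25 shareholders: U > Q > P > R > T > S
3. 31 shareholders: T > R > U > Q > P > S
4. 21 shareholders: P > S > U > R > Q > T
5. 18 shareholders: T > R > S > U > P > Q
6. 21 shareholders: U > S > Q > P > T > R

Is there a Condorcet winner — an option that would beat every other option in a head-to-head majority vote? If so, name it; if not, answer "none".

R vs T: 84–70 for R.
R vs S: 112–42 for R.
R vs P: 87–67 for R.
R vs Q: 108–46 for R.
R vs U: 87–67 for R.
R beats every other option head-to-head.

R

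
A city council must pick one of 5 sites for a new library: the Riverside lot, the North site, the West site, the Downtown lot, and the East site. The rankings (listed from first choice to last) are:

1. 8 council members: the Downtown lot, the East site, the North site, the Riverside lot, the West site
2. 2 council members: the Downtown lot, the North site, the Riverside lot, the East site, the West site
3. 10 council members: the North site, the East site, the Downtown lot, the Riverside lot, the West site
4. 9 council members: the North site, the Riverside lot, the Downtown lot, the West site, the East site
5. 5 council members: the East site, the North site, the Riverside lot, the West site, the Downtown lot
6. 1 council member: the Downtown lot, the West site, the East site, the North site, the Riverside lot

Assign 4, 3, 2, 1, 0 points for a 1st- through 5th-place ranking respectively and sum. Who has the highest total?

the North site

the Riverside lot: 8·1 + 2·2 + 10·1 + 9·3 + 5·2 + 1·0 = 59
the North site: 8·2 + 2·3 + 10·4 + 9·4 + 5·3 + 1·1 = 114
the West site: 8·0 + 2·0 + 10·0 + 9·1 + 5·1 + 1·3 = 17
the Downtown lot: 8·4 + 2·4 + 10·2 + 9·2 + 5·0 + 1·4 = 82
the East site: 8·3 + 2·1 + 10·3 + 9·0 + 5·4 + 1·2 = 78
the North site has the highest Borda score (114).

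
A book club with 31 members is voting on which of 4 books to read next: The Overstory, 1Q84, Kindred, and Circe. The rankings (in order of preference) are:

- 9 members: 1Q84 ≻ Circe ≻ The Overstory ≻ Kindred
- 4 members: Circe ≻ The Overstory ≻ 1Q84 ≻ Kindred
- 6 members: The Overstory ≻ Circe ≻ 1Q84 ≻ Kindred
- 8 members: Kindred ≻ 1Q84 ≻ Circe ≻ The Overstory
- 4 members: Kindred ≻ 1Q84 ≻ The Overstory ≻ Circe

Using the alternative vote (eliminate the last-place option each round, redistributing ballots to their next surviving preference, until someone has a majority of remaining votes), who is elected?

Round 1: The Overstory 6, 1Q84 9, Kindred 12, Circe 4. Eliminate Circe.
Round 2: The Overstory 10, 1Q84 9, Kindred 12. Eliminate 1Q84.
Round 3: The Overstory 19, Kindred 12. The Overstory has a majority.

The Overstory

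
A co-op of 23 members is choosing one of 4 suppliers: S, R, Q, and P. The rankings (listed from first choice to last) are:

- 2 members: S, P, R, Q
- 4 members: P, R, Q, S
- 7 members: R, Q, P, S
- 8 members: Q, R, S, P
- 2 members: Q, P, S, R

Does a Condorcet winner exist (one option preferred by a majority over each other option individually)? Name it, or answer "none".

R vs S: 19–4 for R.
R vs Q: 13–10 for R.
R vs P: 15–8 for R.
R beats every other option head-to-head.

R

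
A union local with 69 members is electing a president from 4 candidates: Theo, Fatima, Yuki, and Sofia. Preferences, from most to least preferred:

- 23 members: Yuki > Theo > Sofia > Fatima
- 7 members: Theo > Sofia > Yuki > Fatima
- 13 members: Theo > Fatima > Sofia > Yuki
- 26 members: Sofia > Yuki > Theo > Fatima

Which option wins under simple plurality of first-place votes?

Sofia

First-place votes: Theo 20, Fatima 0, Yuki 23, Sofia 26.
Sofia has the most first-place votes.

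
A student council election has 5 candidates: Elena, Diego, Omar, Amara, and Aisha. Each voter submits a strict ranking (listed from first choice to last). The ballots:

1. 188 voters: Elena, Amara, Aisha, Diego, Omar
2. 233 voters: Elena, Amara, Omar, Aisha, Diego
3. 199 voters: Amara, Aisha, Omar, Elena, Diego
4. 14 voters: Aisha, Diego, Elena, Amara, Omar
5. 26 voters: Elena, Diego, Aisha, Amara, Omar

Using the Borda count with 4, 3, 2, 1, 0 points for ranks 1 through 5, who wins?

Elena: 188·4 + 233·4 + 199·1 + 14·2 + 26·4 = 2015
Diego: 188·1 + 233·0 + 199·0 + 14·3 + 26·3 = 308
Omar: 188·0 + 233·2 + 199·2 + 14·0 + 26·0 = 864
Amara: 188·3 + 233·3 + 199·4 + 14·1 + 26·1 = 2099
Aisha: 188·2 + 233·1 + 199·3 + 14·4 + 26·2 = 1314
Amara has the highest Borda score (2099).

Amara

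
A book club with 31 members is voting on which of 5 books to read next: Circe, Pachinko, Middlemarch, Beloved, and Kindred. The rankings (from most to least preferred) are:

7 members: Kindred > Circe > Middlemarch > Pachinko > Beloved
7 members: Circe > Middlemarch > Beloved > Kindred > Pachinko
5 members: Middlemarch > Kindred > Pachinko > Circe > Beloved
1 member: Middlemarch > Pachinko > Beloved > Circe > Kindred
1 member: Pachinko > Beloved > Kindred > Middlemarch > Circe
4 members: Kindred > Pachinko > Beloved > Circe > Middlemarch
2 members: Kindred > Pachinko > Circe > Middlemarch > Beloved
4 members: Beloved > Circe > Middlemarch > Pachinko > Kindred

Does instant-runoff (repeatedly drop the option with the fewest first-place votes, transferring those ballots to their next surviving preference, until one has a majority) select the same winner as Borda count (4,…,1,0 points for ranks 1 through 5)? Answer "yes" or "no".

Instant-runoff — R1 Circe 7, Pachinko 1, Middlemarch 6, Beloved 4, Kindred 13 (Pachinko out); R2 Circe 7, Middlemarch 6, Beloved 5, Kindred 13 (Beloved out); R3 Circe 11, Middlemarch 6, Kindred 14 (Middlemarch out); R4 Circe 12, Kindred 19 (Kindred winner). Winner: Kindred.
Borda — scores: Circe 75, Pachinko 46, Middlemarch 70, Beloved 43, Kindred 76. Winner: Kindred.
The two methods agree.

yes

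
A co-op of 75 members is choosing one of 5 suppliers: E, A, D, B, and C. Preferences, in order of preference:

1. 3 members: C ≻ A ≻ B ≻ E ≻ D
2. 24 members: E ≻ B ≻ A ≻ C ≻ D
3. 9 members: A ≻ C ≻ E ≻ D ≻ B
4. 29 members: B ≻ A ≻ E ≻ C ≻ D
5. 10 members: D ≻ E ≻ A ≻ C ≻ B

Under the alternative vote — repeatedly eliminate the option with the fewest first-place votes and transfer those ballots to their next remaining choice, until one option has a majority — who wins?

E

Round 1: E 24, A 9, D 10, B 29, C 3. Eliminate C.
Round 2: E 24, A 12, D 10, B 29. Eliminate D.
Round 3: E 34, A 12, B 29. Eliminate A.
Round 4: E 43, B 32. E has a majority.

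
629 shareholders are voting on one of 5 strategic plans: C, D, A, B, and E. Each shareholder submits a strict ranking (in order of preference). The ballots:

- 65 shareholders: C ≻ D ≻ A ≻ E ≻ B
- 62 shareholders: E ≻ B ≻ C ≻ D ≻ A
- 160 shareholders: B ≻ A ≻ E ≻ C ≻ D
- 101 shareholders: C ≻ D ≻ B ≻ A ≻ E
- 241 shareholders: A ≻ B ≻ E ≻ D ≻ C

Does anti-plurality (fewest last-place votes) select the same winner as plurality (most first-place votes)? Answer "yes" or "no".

yes

Anti-plurality — last-place votes: C 241, D 160, A 62, B 65, E 101. Winner: A.
Plurality — first-place votes: C 166, D 0, A 241, B 160, E 62. Winner: A.
The two methods agree.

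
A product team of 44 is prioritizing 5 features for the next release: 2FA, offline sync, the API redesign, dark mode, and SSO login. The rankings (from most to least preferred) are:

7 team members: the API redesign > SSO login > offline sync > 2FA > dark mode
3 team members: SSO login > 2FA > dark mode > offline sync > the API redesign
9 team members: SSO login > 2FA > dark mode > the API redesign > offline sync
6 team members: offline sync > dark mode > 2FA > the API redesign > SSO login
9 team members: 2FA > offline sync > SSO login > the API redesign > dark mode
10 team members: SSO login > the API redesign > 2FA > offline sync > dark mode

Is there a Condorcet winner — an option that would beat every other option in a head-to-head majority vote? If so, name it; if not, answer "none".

SSO login

SSO login vs 2FA: 29–15 for SSO login.
SSO login vs offline sync: 29–15 for SSO login.
SSO login vs the API redesign: 31–13 for SSO login.
SSO login vs dark mode: 38–6 for SSO login.
SSO login beats every other option head-to-head.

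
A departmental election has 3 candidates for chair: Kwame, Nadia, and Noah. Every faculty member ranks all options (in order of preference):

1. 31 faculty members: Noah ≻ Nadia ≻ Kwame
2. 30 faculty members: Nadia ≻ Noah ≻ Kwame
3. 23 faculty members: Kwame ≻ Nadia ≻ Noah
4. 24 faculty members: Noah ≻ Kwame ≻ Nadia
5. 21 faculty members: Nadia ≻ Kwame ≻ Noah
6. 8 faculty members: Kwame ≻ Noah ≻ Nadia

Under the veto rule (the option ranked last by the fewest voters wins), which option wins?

Nadia

Last-place votes: Kwame 61, Nadia 32, Noah 44.
Nadia is ranked last by the fewest voters, so Nadia wins.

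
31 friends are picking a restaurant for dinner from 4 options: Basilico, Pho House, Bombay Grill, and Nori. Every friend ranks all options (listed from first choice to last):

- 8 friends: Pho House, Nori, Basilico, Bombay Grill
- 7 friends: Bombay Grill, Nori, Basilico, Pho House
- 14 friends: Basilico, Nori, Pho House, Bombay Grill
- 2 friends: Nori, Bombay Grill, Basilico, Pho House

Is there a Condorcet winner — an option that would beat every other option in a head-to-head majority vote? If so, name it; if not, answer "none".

Nori

Nori vs Basilico: 17–14 for Nori.
Nori vs Pho House: 23–8 for Nori.
Nori vs Bombay Grill: 24–7 for Nori.
Nori beats every other option head-to-head.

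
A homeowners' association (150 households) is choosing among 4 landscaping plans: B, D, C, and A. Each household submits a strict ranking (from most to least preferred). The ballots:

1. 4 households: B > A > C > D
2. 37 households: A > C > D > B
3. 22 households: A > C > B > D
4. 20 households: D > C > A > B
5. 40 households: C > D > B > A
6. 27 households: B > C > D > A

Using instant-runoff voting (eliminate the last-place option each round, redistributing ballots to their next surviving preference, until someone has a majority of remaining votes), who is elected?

Round 1: B 31, D 20, C 40, A 59. Eliminate D.
Round 2: B 31, C 60, A 59. Eliminate B.
Round 3: C 87, A 63. C has a majority.

C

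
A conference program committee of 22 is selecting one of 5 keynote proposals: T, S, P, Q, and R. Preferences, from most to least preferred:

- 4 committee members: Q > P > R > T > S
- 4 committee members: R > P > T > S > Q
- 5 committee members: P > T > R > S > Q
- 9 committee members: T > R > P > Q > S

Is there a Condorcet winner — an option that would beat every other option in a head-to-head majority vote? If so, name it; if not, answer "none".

Checking pairwise contests:
P beats T 13–9.
T beats S 22–0.
R beats P 13–9.
T beats Q 18–4.
T beats R 14–8.
Every option loses at least one head-to-head, so there is no Condorcet winner.

none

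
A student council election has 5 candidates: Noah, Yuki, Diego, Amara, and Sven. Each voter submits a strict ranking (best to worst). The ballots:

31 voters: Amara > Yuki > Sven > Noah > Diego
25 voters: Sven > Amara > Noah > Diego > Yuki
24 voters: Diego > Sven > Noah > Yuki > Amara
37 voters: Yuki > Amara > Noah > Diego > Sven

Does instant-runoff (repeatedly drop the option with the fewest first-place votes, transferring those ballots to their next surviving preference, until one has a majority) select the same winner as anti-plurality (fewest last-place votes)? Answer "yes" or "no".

no

Instant-runoff — R1 Noah 0, Yuki 37, Diego 24, Amara 31, Sven 25 (Noah out); R2 Yuki 37, Diego 24, Amara 31, Sven 25 (Diego out); R3 Yuki 37, Amara 31, Sven 49 (Amara out); R4 Yuki 68, Sven 49 (Yuki winner). Winner: Yuki.
Anti-plurality — last-place votes: Noah 0, Yuki 25, Diego 31, Amara 24, Sven 37. Winner: Noah.
The two methods disagree.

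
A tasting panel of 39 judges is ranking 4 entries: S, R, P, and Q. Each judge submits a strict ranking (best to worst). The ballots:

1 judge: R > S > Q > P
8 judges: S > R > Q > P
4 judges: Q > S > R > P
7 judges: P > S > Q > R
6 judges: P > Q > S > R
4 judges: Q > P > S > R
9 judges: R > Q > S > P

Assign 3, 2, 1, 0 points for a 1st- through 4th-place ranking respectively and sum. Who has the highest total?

Q

S: 1·2 + 8·3 + 4·2 + 7·2 + 6·1 + 4·1 + 9·1 = 67
R: 1·3 + 8·2 + 4·1 + 7·0 + 6·0 + 4·0 + 9·3 = 50
P: 1·0 + 8·0 + 4·0 + 7·3 + 6·3 + 4·2 + 9·0 = 47
Q: 1·1 + 8·1 + 4·3 + 7·1 + 6·2 + 4·3 + 9·2 = 70
Q has the highest Borda score (70).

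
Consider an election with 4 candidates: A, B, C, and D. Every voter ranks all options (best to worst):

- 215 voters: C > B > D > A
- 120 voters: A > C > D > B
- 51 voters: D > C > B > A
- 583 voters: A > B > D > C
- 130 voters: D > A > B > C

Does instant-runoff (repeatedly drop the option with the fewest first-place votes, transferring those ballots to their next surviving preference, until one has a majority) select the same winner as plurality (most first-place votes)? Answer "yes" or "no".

yes

Instant-runoff — R1 A 703, B 0, C 215, D 181 (A winner). Winner: A.
Plurality — first-place votes: A 703, B 0, C 215, D 181. Winner: A.
The two methods agree.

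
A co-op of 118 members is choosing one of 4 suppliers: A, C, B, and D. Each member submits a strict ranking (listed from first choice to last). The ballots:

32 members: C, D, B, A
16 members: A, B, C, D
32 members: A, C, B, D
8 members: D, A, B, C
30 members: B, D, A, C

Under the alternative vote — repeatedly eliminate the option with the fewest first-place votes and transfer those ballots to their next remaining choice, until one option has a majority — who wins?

Round 1: A 48, C 32, B 30, D 8. Eliminate D.
Round 2: A 56, C 32, B 30. Eliminate B.
Round 3: A 86, C 32. A has a majority.

A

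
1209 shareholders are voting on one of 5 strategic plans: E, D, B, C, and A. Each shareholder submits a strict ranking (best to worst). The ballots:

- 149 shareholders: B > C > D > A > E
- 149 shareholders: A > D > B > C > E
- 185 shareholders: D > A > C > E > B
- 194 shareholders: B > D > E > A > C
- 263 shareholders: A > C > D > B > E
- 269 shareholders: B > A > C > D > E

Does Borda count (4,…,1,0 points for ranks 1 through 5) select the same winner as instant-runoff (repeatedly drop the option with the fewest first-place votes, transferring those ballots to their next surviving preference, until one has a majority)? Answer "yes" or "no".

no

Borda — scores: E 573, D 2862, B 3009, C 2293, A 3353. Winner: A.
Instant-runoff — R1 E 0, D 185, B 612, C 0, A 412 (B winner). Winner: B.
The two methods disagree.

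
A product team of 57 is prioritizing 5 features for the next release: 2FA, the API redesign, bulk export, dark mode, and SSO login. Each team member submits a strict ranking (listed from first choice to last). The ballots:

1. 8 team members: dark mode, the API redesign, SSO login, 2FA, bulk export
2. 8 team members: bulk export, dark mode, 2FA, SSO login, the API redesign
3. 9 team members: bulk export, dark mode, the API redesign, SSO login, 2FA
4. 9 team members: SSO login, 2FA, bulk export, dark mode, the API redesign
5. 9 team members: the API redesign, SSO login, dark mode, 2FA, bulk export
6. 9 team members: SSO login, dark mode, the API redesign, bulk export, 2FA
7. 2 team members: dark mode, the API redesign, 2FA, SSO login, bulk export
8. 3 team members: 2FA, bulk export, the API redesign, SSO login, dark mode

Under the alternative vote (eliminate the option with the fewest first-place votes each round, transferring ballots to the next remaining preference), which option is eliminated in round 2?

Round 1: 2FA 3, the API redesign 9, bulk export 17, dark mode 10, SSO login 18. Eliminate 2FA.
Round 2: the API redesign 9, bulk export 20, dark mode 10, SSO login 18. Eliminate the API redesign.

the API redesign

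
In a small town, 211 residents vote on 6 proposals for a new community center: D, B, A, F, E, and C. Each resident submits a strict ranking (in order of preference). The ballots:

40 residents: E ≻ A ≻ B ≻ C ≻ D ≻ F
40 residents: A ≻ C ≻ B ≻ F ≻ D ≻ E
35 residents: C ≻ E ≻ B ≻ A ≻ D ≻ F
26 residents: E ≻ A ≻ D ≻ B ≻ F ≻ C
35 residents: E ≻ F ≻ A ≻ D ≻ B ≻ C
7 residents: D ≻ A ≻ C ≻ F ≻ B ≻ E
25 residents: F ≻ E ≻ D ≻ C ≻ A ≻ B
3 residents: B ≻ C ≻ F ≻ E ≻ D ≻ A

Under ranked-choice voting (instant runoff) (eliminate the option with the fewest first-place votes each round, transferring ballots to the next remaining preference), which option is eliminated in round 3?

F

Round 1: D 7, B 3, A 40, F 25, E 101, C 35. Eliminate B.
Round 2: D 7, A 40, F 25, E 101, C 38. Eliminate D.
Round 3: A 47, F 25, E 101, C 38. Eliminate F.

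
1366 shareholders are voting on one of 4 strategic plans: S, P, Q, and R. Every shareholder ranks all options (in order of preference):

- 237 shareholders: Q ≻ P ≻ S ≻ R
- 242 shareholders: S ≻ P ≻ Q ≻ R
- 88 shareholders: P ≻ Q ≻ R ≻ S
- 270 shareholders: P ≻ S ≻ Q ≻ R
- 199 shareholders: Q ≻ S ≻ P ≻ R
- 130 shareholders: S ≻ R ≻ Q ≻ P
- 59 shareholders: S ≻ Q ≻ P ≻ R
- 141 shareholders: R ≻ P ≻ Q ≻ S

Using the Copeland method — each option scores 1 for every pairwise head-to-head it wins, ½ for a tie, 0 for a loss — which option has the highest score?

S: beats Q and R; loses to P → score 2.
P: beats S, Q, and R → score 3.
Q: beats R; loses to S and P → score 1.
R: loses to S, P, and Q → score 0.
P has the best pairwise record.

P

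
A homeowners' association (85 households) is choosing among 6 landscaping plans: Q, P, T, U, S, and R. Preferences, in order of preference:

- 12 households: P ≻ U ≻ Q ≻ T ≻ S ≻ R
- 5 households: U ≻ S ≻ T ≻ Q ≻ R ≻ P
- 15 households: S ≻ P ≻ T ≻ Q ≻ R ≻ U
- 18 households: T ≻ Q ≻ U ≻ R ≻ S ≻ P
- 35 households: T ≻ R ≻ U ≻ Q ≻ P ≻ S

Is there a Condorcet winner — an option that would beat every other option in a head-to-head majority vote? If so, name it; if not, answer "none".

T

T vs Q: 73–12 for T.
T vs P: 58–27 for T.
T vs U: 68–17 for T.
T vs S: 65–20 for T.
T vs R: 85–0 for T.
T beats every other option head-to-head.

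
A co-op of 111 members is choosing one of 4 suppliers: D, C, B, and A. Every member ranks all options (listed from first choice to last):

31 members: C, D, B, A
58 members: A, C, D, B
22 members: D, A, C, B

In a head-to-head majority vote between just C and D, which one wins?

Voters preferring C to D: 89; preferring D to C: 22.
C wins the head-to-head.

C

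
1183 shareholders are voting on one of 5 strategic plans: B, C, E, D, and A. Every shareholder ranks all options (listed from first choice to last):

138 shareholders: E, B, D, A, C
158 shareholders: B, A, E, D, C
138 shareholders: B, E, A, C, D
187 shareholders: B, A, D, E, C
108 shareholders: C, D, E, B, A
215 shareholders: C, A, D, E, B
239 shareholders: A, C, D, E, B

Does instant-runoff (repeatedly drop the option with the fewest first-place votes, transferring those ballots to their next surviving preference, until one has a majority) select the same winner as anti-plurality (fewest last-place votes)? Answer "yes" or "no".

no

Instant-runoff — R1 B 483, C 323, E 138, D 0, A 239 (D out); R2 B 483, C 323, E 138, A 239 (E out); R3 B 621, C 323, A 239 (B winner). Winner: B.
Anti-plurality — last-place votes: B 454, C 483, E 0, D 138, A 108. Winner: E.
The two methods disagree.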